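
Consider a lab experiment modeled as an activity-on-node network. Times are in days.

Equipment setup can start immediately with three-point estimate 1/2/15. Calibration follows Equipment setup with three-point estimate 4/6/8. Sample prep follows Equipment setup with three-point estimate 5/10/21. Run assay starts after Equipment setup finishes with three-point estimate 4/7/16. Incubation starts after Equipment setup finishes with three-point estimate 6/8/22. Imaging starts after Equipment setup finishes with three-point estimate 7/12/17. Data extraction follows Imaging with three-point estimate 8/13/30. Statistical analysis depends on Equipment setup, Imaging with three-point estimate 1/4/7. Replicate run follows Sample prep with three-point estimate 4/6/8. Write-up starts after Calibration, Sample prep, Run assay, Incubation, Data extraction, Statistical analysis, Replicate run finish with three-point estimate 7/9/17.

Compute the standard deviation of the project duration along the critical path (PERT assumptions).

4.94 days

te_Equipment setup = (1 + 4·2 + 15)/6 = 24/6 = 4; σ²_Equipment setup = ((15−1)/6)² = 5.444
te_Calibration = (4 + 4·6 + 8)/6 = 36/6 = 6; σ²_Calibration = ((8−4)/6)² = 0.444
te_Sample prep = (5 + 4·10 + 21)/6 = 66/6 = 11; σ²_Sample prep = ((21−5)/6)² = 7.111
te_Run assay = (4 + 4·7 + 16)/6 = 48/6 = 8; σ²_Run assay = ((16−4)/6)² = 4.000
te_Incubation = (6 + 4·8 + 22)/6 = 60/6 = 10; σ²_Incubation = ((22−6)/6)² = 7.111
te_Imaging = (7 + 4·12 + 17)/6 = 72/6 = 12; σ²_Imaging = ((17−7)/6)² = 2.778
te_Data extraction = (8 + 4·13 + 30)/6 = 90/6 = 15; σ²_Data extraction = ((30−8)/6)² = 13.444
te_Statistical analysis = (1 + 4·4 + 7)/6 = 24/6 = 4; σ²_Statistical analysis = ((7−1)/6)² = 1.000
te_Replicate run = (4 + 4·6 + 8)/6 = 36/6 = 6; σ²_Replicate run = ((8−4)/6)² = 0.444
te_Write-up = (7 + 4·9 + 17)/6 = 60/6 = 10; σ²_Write-up = ((17−7)/6)² = 2.778

Forward pass:
ES_Equipment setup = 0; EF_Equipment setup = 4
ES_Calibration = 4; EF_Calibration = 4+6 = 10
ES_Sample prep = 4; EF_Sample prep = 4+11 = 15
ES_Run assay = 4; EF_Run assay = 4+8 = 12
ES_Incubation = 4; EF_Incubation = 4+10 = 14
ES_Imaging = 4; EF_Imaging = 4+12 = 16
ES_Data extraction = 16; EF_Data extraction = 16+15 = 31
ES_Statistical analysis = max(EF_Equipment setup=4, EF_Imaging=16) = 16; EF_Statistical analysis = 16+4 = 20
ES_Replicate run = 15; EF_Replicate run = 15+6 = 21
ES_Write-up = max(EF_Calibration=10, EF_Sample prep=15, EF_Run assay=12, EF_Incubation=14, EF_Data extraction=31, EF_Statistical analysis=20, EF_Replicate run=21) = 31; EF_Write-up = 31+10 = 41
Expected project duration μ = 41 days. Critical path: Equipment setup → Imaging → Data extraction → Write-up.

Variance along critical path = 5.444 + 2.778 + 13.444 + 2.778 = 24.444
σ = √24.444 = 4.944 days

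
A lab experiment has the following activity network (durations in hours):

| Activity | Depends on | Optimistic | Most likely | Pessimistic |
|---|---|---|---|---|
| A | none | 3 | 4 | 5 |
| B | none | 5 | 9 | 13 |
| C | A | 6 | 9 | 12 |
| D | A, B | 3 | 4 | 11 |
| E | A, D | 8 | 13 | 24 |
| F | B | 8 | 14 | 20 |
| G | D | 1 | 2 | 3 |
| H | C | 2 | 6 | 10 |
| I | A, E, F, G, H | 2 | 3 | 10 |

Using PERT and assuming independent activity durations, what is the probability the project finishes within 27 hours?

te_A = (3 + 4·4 + 5)/6 = 24/6 = 4; σ²_A = ((5−3)/6)² = 0.111
te_B = (5 + 4·9 + 13)/6 = 54/6 = 9; σ²_B = ((13−5)/6)² = 1.778
te_C = (6 + 4·9 + 12)/6 = 54/6 = 9; σ²_C = ((12−6)/6)² = 1.000
te_D = (3 + 4·4 + 11)/6 = 30/6 = 5; σ²_D = ((11−3)/6)² = 1.778
te_E = (8 + 4·13 + 24)/6 = 84/6 = 14; σ²_E = ((24−8)/6)² = 7.111
te_F = (8 + 4·14 + 20)/6 = 84/6 = 14; σ²_F = ((20−8)/6)² = 4.000
te_G = (1 + 4·2 + 3)/6 = 12/6 = 2; σ²_G = ((3−1)/6)² = 0.111
te_H = (2 + 4·6 + 10)/6 = 36/6 = 6; σ²_H = ((10−2)/6)² = 1.778
te_I = (2 + 4·3 + 10)/6 = 24/6 = 4; σ²_I = ((10−2)/6)² = 1.778

Forward pass:
ES_A = 0; EF_A = 4
ES_B = 0; EF_B = 9
ES_C = 4; EF_C = 4+9 = 13
ES_D = max(EF_A=4, EF_B=9) = 9; EF_D = 9+5 = 14
ES_E = max(EF_A=4, EF_D=14) = 14; EF_E = 14+14 = 28
ES_F = 9; EF_F = 9+14 = 23
ES_G = 14; EF_G = 14+2 = 16
ES_H = 13; EF_H = 13+6 = 19
ES_I = max(EF_A=4, EF_E=28, EF_F=23, EF_G=16, EF_H=19) = 28; EF_I = 28+4 = 32
Expected project duration μ = 32 hours. Critical path: B → D → E → I.

Variance along critical path = 1.778 + 1.778 + 7.111 + 1.778 = 12.444; σ = √12.444 = 3.528 hours.
Z = (27 − 32) / 3.528 = -1.417
P(T ≤ 27) = Φ(-1.417) ≈ 0.078

0.078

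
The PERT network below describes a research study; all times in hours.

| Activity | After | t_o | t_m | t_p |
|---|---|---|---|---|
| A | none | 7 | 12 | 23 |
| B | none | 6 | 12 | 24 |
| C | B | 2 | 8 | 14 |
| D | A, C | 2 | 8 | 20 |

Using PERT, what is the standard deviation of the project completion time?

4.69 hours

te_A = (7 + 4·12 + 23)/6 = 78/6 = 13; σ²_A = ((23−7)/6)² = 7.111
te_B = (6 + 4·12 + 24)/6 = 78/6 = 13; σ²_B = ((24−6)/6)² = 9.000
te_C = (2 + 4·8 + 14)/6 = 48/6 = 8; σ²_C = ((14−2)/6)² = 4.000
te_D = (2 + 4·8 + 20)/6 = 54/6 = 9; σ²_D = ((20−2)/6)² = 9.000

Forward pass:
ES_A = 0; EF_A = 13
ES_B = 0; EF_B = 13
ES_C = 13; EF_C = 13+8 = 21
ES_D = max(EF_A=13, EF_C=21) = 21; EF_D = 21+9 = 30
Expected project duration μ = 30 hours. Critical path: B → C → D.

Variance along critical path = 9.000 + 4.000 + 9.000 = 22.000
σ = √22.000 = 4.690 hours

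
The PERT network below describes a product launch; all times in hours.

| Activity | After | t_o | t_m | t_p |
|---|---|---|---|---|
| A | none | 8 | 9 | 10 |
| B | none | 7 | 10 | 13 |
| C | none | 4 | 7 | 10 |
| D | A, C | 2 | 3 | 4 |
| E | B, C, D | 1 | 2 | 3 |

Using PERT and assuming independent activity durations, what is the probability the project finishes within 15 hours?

0.958

te_A = (8 + 4·9 + 10)/6 = 54/6 = 9; σ²_A = ((10−8)/6)² = 0.111
te_B = (7 + 4·10 + 13)/6 = 60/6 = 10; σ²_B = ((13−7)/6)² = 1.000
te_C = (4 + 4·7 + 10)/6 = 42/6 = 7; σ²_C = ((10−4)/6)² = 1.000
te_D = (2 + 4·3 + 4)/6 = 18/6 = 3; σ²_D = ((4−2)/6)² = 0.111
te_E = (1 + 4·2 + 3)/6 = 12/6 = 2; σ²_E = ((3−1)/6)² = 0.111

Forward pass:
ES_A = 0; EF_A = 9
ES_B = 0; EF_B = 10
ES_C = 0; EF_C = 7
ES_D = max(EF_A=9, EF_C=7) = 9; EF_D = 9+3 = 12
ES_E = max(EF_B=10, EF_C=7, EF_D=12) = 12; EF_E = 12+2 = 14
Expected project duration μ = 14 hours. Critical path: A → D → E.

Variance along critical path = 0.111 + 0.111 + 0.111 = 0.333; σ = √0.333 = 0.577 hours.
Z = (15 − 14) / 0.577 = 1.732
P(T ≤ 15) = Φ(1.732) ≈ 0.958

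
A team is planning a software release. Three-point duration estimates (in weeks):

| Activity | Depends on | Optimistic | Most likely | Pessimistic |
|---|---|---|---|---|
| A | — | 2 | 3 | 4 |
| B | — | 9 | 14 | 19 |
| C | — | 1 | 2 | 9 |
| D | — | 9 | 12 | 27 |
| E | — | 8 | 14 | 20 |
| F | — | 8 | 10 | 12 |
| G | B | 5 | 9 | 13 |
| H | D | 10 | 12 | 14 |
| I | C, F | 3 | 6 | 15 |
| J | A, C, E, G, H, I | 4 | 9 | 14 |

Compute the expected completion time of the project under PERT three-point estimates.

35 weeks

te_A = (2 + 4·3 + 4)/6 = 18/6 = 3
te_B = (9 + 4·14 + 19)/6 = 84/6 = 14
te_C = (1 + 4·2 + 9)/6 = 18/6 = 3
te_D = (9 + 4·12 + 27)/6 = 84/6 = 14
te_E = (8 + 4·14 + 20)/6 = 84/6 = 14
te_F = (8 + 4·10 + 12)/6 = 60/6 = 10
te_G = (5 + 4·9 + 13)/6 = 54/6 = 9
te_H = (10 + 4·12 + 14)/6 = 72/6 = 12
te_I = (3 + 4·6 + 15)/6 = 42/6 = 7
te_J = (4 + 4·9 + 14)/6 = 54/6 = 9

Forward pass:
ES_A = 0; EF_A = 3
ES_B = 0; EF_B = 14
ES_C = 0; EF_C = 3
ES_D = 0; EF_D = 14
ES_E = 0; EF_E = 14
ES_F = 0; EF_F = 10
ES_G = 14; EF_G = 14+9 = 23
ES_H = 14; EF_H = 14+12 = 26
ES_I = max(EF_C=3, EF_F=10) = 10; EF_I = 10+7 = 17
ES_J = max(EF_A=3, EF_C=3, EF_E=14, EF_G=23, EF_H=26, EF_I=17) = 26; EF_J = 26+9 = 35
Expected project duration μ = 35 weeks. Critical path: D → H → J.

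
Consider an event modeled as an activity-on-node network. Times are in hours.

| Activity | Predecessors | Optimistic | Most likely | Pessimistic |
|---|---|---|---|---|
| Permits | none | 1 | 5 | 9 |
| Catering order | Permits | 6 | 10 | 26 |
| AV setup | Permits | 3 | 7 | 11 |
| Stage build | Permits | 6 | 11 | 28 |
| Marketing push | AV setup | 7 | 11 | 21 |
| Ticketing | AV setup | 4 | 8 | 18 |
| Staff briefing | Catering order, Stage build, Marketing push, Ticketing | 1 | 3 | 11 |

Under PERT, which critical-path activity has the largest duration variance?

Marketing push

te_Permits = (1 + 4·5 + 9)/6 = 30/6 = 5; σ²_Permits = ((9−1)/6)² = 1.778
te_Catering order = (6 + 4·10 + 26)/6 = 72/6 = 12; σ²_Catering order = ((26−6)/6)² = 11.111
te_AV setup = (3 + 4·7 + 11)/6 = 42/6 = 7; σ²_AV setup = ((11−3)/6)² = 1.778
te_Stage build = (6 + 4·11 + 28)/6 = 78/6 = 13; σ²_Stage build = ((28−6)/6)² = 13.444
te_Marketing push = (7 + 4·11 + 21)/6 = 72/6 = 12; σ²_Marketing push = ((21−7)/6)² = 5.444
te_Ticketing = (4 + 4·8 + 18)/6 = 54/6 = 9; σ²_Ticketing = ((18−4)/6)² = 5.444
te_Staff briefing = (1 + 4·3 + 11)/6 = 24/6 = 4; σ²_Staff briefing = ((11−1)/6)² = 2.778

Forward pass:
ES_Permits = 0; EF_Permits = 5
ES_Catering order = 5; EF_Catering order = 5+12 = 17
ES_AV setup = 5; EF_AV setup = 5+7 = 12
ES_Stage build = 5; EF_Stage build = 5+13 = 18
ES_Marketing push = 12; EF_Marketing push = 12+12 = 24
ES_Ticketing = 12; EF_Ticketing = 12+9 = 21
ES_Staff briefing = max(EF_Catering order=17, EF_Stage build=18, EF_Marketing push=24, EF_Ticketing=21) = 24; EF_Staff briefing = 24+4 = 28
Expected project duration μ = 28 hours. Critical path: Permits → AV setup → Marketing push → Staff briefing.

Variances on critical path: σ²_Permits=1.778, σ²_AV setup=1.778, σ²_Marketing push=5.444, σ²_Staff briefing=2.778.
Largest is σ²_Marketing push = 5.444.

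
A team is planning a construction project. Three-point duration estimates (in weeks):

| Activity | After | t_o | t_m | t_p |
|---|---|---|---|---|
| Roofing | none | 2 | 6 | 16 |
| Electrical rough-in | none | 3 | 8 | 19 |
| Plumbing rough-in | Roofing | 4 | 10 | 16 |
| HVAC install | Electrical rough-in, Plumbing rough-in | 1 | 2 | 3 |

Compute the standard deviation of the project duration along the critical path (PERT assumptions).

te_Roofing = (2 + 4·6 + 16)/6 = 42/6 = 7; σ²_Roofing = ((16−2)/6)² = 5.444
te_Electrical rough-in = (3 + 4·8 + 19)/6 = 54/6 = 9; σ²_Electrical rough-in = ((19−3)/6)² = 7.111
te_Plumbing rough-in = (4 + 4·10 + 16)/6 = 60/6 = 10; σ²_Plumbing rough-in = ((16−4)/6)² = 4.000
te_HVAC install = (1 + 4·2 + 3)/6 = 12/6 = 2; σ²_HVAC install = ((3−1)/6)² = 0.111

Forward pass:
ES_Roofing = 0; EF_Roofing = 7
ES_Electrical rough-in = 0; EF_Electrical rough-in = 9
ES_Plumbing rough-in = 7; EF_Plumbing rough-in = 7+10 = 17
ES_HVAC install = max(EF_Electrical rough-in=9, EF_Plumbing rough-in=17) = 17; EF_HVAC install = 17+2 = 19
Expected project duration μ = 19 weeks. Critical path: Roofing → Plumbing rough-in → HVAC install.

Variance along critical path = 5.444 + 4.000 + 0.111 = 9.556
σ = √9.556 = 3.091 weeks

3.09 weeks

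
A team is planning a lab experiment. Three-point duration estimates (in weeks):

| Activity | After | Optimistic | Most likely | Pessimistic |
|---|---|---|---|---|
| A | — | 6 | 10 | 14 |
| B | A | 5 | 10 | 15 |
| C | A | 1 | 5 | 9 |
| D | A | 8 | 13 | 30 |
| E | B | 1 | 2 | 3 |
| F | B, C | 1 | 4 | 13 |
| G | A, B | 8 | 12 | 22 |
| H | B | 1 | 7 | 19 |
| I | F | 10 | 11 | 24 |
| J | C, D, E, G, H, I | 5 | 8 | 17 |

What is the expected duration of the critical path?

47 weeks

te_A = (6 + 4·10 + 14)/6 = 60/6 = 10
te_B = (5 + 4·10 + 15)/6 = 60/6 = 10
te_C = (1 + 4·5 + 9)/6 = 30/6 = 5
te_D = (8 + 4·13 + 30)/6 = 90/6 = 15
te_E = (1 + 4·2 + 3)/6 = 12/6 = 2
te_F = (1 + 4·4 + 13)/6 = 30/6 = 5
te_G = (8 + 4·12 + 22)/6 = 78/6 = 13
te_H = (1 + 4·7 + 19)/6 = 48/6 = 8
te_I = (10 + 4·11 + 24)/6 = 78/6 = 13
te_J = (5 + 4·8 + 17)/6 = 54/6 = 9

Forward pass:
ES_A = 0; EF_A = 10
ES_B = 10; EF_B = 10+10 = 20
ES_C = 10; EF_C = 10+5 = 15
ES_D = 10; EF_D = 10+15 = 25
ES_E = 20; EF_E = 20+2 = 22
ES_F = max(EF_B=20, EF_C=15) = 20; EF_F = 20+5 = 25
ES_G = max(EF_A=10, EF_B=20) = 20; EF_G = 20+13 = 33
ES_H = 20; EF_H = 20+8 = 28
ES_I = 25; EF_I = 25+13 = 38
ES_J = max(EF_C=15, EF_D=25, EF_E=22, EF_G=33, EF_H=28, EF_I=38) = 38; EF_J = 38+9 = 47
Expected project duration μ = 47 weeks. Critical path: A → B → F → I → J.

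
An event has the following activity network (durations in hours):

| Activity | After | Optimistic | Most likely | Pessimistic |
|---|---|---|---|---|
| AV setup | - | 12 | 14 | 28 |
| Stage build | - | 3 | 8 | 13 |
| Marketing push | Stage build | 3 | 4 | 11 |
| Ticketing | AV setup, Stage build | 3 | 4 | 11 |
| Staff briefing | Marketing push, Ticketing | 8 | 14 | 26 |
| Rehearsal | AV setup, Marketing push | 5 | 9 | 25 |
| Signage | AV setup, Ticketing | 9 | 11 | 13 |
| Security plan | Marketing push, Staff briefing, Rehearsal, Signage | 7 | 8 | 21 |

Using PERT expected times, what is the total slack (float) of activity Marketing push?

8 hours

te_AV setup = (12 + 4·14 + 28)/6 = 96/6 = 16
te_Stage build = (3 + 4·8 + 13)/6 = 48/6 = 8
te_Marketing push = (3 + 4·4 + 11)/6 = 30/6 = 5
te_Ticketing = (3 + 4·4 + 11)/6 = 30/6 = 5
te_Staff briefing = (8 + 4·14 + 26)/6 = 90/6 = 15
te_Rehearsal = (5 + 4·9 + 25)/6 = 66/6 = 11
te_Signage = (9 + 4·11 + 13)/6 = 66/6 = 11
te_Security plan = (7 + 4·8 + 21)/6 = 60/6 = 10

Forward pass:
ES_AV setup = 0; EF_AV setup = 16
ES_Stage build = 0; EF_Stage build = 8
ES_Marketing push = 8; EF_Marketing push = 8+5 = 13
ES_Ticketing = max(EF_AV setup=16, EF_Stage build=8) = 16; EF_Ticketing = 16+5 = 21
ES_Staff briefing = max(EF_Marketing push=13, EF_Ticketing=21) = 21; EF_Staff briefing = 21+15 = 36
ES_Rehearsal = max(EF_AV setup=16, EF_Marketing push=13) = 16; EF_Rehearsal = 16+11 = 27
ES_Signage = max(EF_AV setup=16, EF_Ticketing=21) = 21; EF_Signage = 21+11 = 32
ES_Security plan = max(EF_Marketing push=13, EF_Staff briefing=36, EF_Rehearsal=27, EF_Signage=32) = 36; EF_Security plan = 36+10 = 46
Expected project duration μ = 46 hours. Critical path: AV setup → Ticketing → Staff briefing → Security plan.

Backward pass:
LF_Security plan = 46; LS_Security plan = 46−10 = 36
LF_Signage = LS_Security plan = 36; LS_Signage = 36−11 = 25
LF_Rehearsal = LS_Security plan = 36; LS_Rehearsal = 36−11 = 25
LF_Staff briefing = LS_Security plan = 36; LS_Staff briefing = 36−15 = 21
LF_Ticketing = min(LS_Staff briefing=21, LS_Signage=25) = 21; LS_Ticketing = 21−5 = 16
LF_Marketing push = min(LS_Staff briefing=21, LS_Rehearsal=25, LS_Security plan=36) = 21; LS_Marketing push = 21−5 = 16
LF_Stage build = min(LS_Marketing push=16, LS_Ticketing=16) = 16; LS_Stage build = 16−8 = 8
LF_AV setup = min(LS_Ticketing=16, LS_Rehearsal=25, LS_Signage=25) = 16; LS_AV setup = 16−16 = 0
Slack_Marketing push = LS_Marketing push − ES_Marketing push = 16 − 8 = 8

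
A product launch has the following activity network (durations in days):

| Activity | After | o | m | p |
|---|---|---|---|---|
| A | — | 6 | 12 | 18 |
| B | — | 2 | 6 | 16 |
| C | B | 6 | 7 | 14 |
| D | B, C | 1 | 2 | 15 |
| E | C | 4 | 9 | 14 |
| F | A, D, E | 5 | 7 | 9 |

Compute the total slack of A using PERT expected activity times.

12 days

te_A = (6 + 4·12 + 18)/6 = 72/6 = 12
te_B = (2 + 4·6 + 16)/6 = 42/6 = 7
te_C = (6 + 4·7 + 14)/6 = 48/6 = 8
te_D = (1 + 4·2 + 15)/6 = 24/6 = 4
te_E = (4 + 4·9 + 14)/6 = 54/6 = 9
te_F = (5 + 4·7 + 9)/6 = 42/6 = 7

Forward pass:
ES_A = 0; EF_A = 12
ES_B = 0; EF_B = 7
ES_C = 7; EF_C = 7+8 = 15
ES_D = max(EF_B=7, EF_C=15) = 15; EF_D = 15+4 = 19
ES_E = 15; EF_E = 15+9 = 24
ES_F = max(EF_A=12, EF_D=19, EF_E=24) = 24; EF_F = 24+7 = 31
Expected project duration μ = 31 days. Critical path: B → C → E → F.

Backward pass:
LF_F = 31; LS_F = 31−7 = 24
LF_E = LS_F = 24; LS_E = 24−9 = 15
LF_D = LS_F = 24; LS_D = 24−4 = 20
LF_C = min(LS_D=20, LS_E=15) = 15; LS_C = 15−8 = 7
LF_B = min(LS_C=7, LS_D=20) = 7; LS_B = 7−7 = 0
LF_A = LS_F = 24; LS_A = 24−12 = 12
Slack_A = LS_A − ES_A = 12 − 0 = 12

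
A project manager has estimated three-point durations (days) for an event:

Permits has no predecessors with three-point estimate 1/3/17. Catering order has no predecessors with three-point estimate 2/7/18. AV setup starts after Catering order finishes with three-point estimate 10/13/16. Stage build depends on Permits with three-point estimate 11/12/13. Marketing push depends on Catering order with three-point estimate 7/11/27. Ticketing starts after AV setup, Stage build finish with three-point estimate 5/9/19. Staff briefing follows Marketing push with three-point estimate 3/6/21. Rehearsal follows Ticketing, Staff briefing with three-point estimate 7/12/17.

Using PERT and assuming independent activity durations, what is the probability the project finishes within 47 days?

te_Permits = (1 + 4·3 + 17)/6 = 30/6 = 5; σ²_Permits = ((17−1)/6)² = 7.111
te_Catering order = (2 + 4·7 + 18)/6 = 48/6 = 8; σ²_Catering order = ((18−2)/6)² = 7.111
te_AV setup = (10 + 4·13 + 16)/6 = 78/6 = 13; σ²_AV setup = ((16−10)/6)² = 1.000
te_Stage build = (11 + 4·12 + 13)/6 = 72/6 = 12; σ²_Stage build = ((13−11)/6)² = 0.111
te_Marketing push = (7 + 4·11 + 27)/6 = 78/6 = 13; σ²_Marketing push = ((27−7)/6)² = 11.111
te_Ticketing = (5 + 4·9 + 19)/6 = 60/6 = 10; σ²_Ticketing = ((19−5)/6)² = 5.444
te_Staff briefing = (3 + 4·6 + 21)/6 = 48/6 = 8; σ²_Staff briefing = ((21−3)/6)² = 9.000
te_Rehearsal = (7 + 4·12 + 17)/6 = 72/6 = 12; σ²_Rehearsal = ((17−7)/6)² = 2.778

Forward pass:
ES_Permits = 0; EF_Permits = 5
ES_Catering order = 0; EF_Catering order = 8
ES_AV setup = 8; EF_AV setup = 8+13 = 21
ES_Stage build = 5; EF_Stage build = 5+12 = 17
ES_Marketing push = 8; EF_Marketing push = 8+13 = 21
ES_Ticketing = max(EF_AV setup=21, EF_Stage build=17) = 21; EF_Ticketing = 21+10 = 31
ES_Staff briefing = 21; EF_Staff briefing = 21+8 = 29
ES_Rehearsal = max(EF_Ticketing=31, EF_Staff briefing=29) = 31; EF_Rehearsal = 31+12 = 43
Expected project duration μ = 43 days. Critical path: Catering order → AV setup → Ticketing → Rehearsal.

Variance along critical path = 7.111 + 1.000 + 5.444 + 2.778 = 16.333; σ = √16.333 = 4.041 days.
Z = (47 − 43) / 4.041 = 0.990
P(T ≤ 47) = Φ(0.990) ≈ 0.839

0.839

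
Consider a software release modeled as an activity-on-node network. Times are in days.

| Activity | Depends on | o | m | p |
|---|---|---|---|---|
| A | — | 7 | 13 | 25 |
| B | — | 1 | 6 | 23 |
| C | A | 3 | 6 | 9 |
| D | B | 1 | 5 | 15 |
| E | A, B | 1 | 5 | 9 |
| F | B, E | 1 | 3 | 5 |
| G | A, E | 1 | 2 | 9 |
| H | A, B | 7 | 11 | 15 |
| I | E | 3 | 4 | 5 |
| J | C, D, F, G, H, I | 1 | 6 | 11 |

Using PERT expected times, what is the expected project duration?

te_A = (7 + 4·13 + 25)/6 = 84/6 = 14
te_B = (1 + 4·6 + 23)/6 = 48/6 = 8
te_C = (3 + 4·6 + 9)/6 = 36/6 = 6
te_D = (1 + 4·5 + 15)/6 = 36/6 = 6
te_E = (1 + 4·5 + 9)/6 = 30/6 = 5
te_F = (1 + 4·3 + 5)/6 = 18/6 = 3
te_G = (1 + 4·2 + 9)/6 = 18/6 = 3
te_H = (7 + 4·11 + 15)/6 = 66/6 = 11
te_I = (3 + 4·4 + 5)/6 = 24/6 = 4
te_J = (1 + 4·6 + 11)/6 = 36/6 = 6

Forward pass:
ES_A = 0; EF_A = 14
ES_B = 0; EF_B = 8
ES_C = 14; EF_C = 14+6 = 20
ES_D = 8; EF_D = 8+6 = 14
ES_E = max(EF_A=14, EF_B=8) = 14; EF_E = 14+5 = 19
ES_F = max(EF_B=8, EF_E=19) = 19; EF_F = 19+3 = 22
ES_G = max(EF_A=14, EF_E=19) = 19; EF_G = 19+3 = 22
ES_H = max(EF_A=14, EF_B=8) = 14; EF_H = 14+11 = 25
ES_I = 19; EF_I = 19+4 = 23
ES_J = max(EF_C=20, EF_D=14, EF_F=22, EF_G=22, EF_H=25, EF_I=23) = 25; EF_J = 25+6 = 31
Expected project duration μ = 31 days. Critical path: A → H → J.

31 days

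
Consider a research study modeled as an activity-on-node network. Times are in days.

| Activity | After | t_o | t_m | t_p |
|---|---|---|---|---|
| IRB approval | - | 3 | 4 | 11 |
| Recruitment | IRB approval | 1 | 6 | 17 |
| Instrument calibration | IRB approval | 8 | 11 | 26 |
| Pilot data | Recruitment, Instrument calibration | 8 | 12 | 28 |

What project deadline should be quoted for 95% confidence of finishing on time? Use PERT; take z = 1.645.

39.7 days

te_IRB approval = (3 + 4·4 + 11)/6 = 30/6 = 5; σ²_IRB approval = ((11−3)/6)² = 1.778
te_Recruitment = (1 + 4·6 + 17)/6 = 42/6 = 7; σ²_Recruitment = ((17−1)/6)² = 7.111
te_Instrument calibration = (8 + 4·11 + 26)/6 = 78/6 = 13; σ²_Instrument calibration = ((26−8)/6)² = 9.000
te_Pilot data = (8 + 4·12 + 28)/6 = 84/6 = 14; σ²_Pilot data = ((28−8)/6)² = 11.111

Forward pass:
ES_IRB approval = 0; EF_IRB approval = 5
ES_Recruitment = 5; EF_Recruitment = 5+7 = 12
ES_Instrument calibration = 5; EF_Instrument calibration = 5+13 = 18
ES_Pilot data = max(EF_Recruitment=12, EF_Instrument calibration=18) = 18; EF_Pilot data = 18+14 = 32
Expected project duration μ = 32 days. Critical path: IRB approval → Instrument calibration → Pilot data.

Variance along critical path = 1.778 + 9.000 + 11.111 = 21.889; σ = 4.679 days.
D = μ + z·σ = 32 + 1.645·4.679 = 39.7 days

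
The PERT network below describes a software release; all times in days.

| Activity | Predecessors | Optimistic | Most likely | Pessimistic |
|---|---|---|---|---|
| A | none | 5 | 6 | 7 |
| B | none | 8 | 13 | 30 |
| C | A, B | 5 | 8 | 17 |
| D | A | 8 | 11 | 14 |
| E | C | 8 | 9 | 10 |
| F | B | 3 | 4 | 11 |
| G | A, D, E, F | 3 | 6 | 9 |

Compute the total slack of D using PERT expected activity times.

te_A = (5 + 4·6 + 7)/6 = 36/6 = 6
te_B = (8 + 4·13 + 30)/6 = 90/6 = 15
te_C = (5 + 4·8 + 17)/6 = 54/6 = 9
te_D = (8 + 4·11 + 14)/6 = 66/6 = 11
te_E = (8 + 4·9 + 10)/6 = 54/6 = 9
te_F = (3 + 4·4 + 11)/6 = 30/6 = 5
te_G = (3 + 4·6 + 9)/6 = 36/6 = 6

Forward pass:
ES_A = 0; EF_A = 6
ES_B = 0; EF_B = 15
ES_C = max(EF_A=6, EF_B=15) = 15; EF_C = 15+9 = 24
ES_D = 6; EF_D = 6+11 = 17
ES_E = 24; EF_E = 24+9 = 33
ES_F = 15; EF_F = 15+5 = 20
ES_G = max(EF_A=6, EF_D=17, EF_E=33, EF_F=20) = 33; EF_G = 33+6 = 39
Expected project duration μ = 39 days. Critical path: B → C → E → G.

Backward pass:
LF_G = 39; LS_G = 39−6 = 33
LF_F = LS_G = 33; LS_F = 33−5 = 28
LF_E = LS_G = 33; LS_E = 33−9 = 24
LF_D = LS_G = 33; LS_D = 33−11 = 22
LF_C = LS_E = 24; LS_C = 24−9 = 15
LF_B = min(LS_C=15, LS_F=28) = 15; LS_B = 15−15 = 0
LF_A = min(LS_C=15, LS_D=22, LS_G=33) = 15; LS_A = 15−6 = 9
Slack_D = LS_D − ES_D = 22 − 6 = 16

16 days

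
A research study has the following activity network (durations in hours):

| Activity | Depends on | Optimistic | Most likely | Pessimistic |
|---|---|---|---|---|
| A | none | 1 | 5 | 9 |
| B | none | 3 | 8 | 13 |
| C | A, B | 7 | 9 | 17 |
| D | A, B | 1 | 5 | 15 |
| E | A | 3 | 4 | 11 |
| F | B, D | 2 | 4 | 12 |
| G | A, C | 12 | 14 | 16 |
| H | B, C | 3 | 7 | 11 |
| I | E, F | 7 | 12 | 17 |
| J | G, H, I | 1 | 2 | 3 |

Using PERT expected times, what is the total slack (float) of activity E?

10 hours

te_A = (1 + 4·5 + 9)/6 = 30/6 = 5
te_B = (3 + 4·8 + 13)/6 = 48/6 = 8
te_C = (7 + 4·9 + 17)/6 = 60/6 = 10
te_D = (1 + 4·5 + 15)/6 = 36/6 = 6
te_E = (3 + 4·4 + 11)/6 = 30/6 = 5
te_F = (2 + 4·4 + 12)/6 = 30/6 = 5
te_G = (12 + 4·14 + 16)/6 = 84/6 = 14
te_H = (3 + 4·7 + 11)/6 = 42/6 = 7
te_I = (7 + 4·12 + 17)/6 = 72/6 = 12
te_J = (1 + 4·2 + 3)/6 = 12/6 = 2

Forward pass:
ES_A = 0; EF_A = 5
ES_B = 0; EF_B = 8
ES_C = max(EF_A=5, EF_B=8) = 8; EF_C = 8+10 = 18
ES_D = max(EF_A=5, EF_B=8) = 8; EF_D = 8+6 = 14
ES_E = 5; EF_E = 5+5 = 10
ES_F = max(EF_B=8, EF_D=14) = 14; EF_F = 14+5 = 19
ES_G = max(EF_A=5, EF_C=18) = 18; EF_G = 18+14 = 32
ES_H = max(EF_B=8, EF_C=18) = 18; EF_H = 18+7 = 25
ES_I = max(EF_E=10, EF_F=19) = 19; EF_I = 19+12 = 31
ES_J = max(EF_G=32, EF_H=25, EF_I=31) = 32; EF_J = 32+2 = 34
Expected project duration μ = 34 hours. Critical path: B → C → G → J.

Backward pass:
LF_J = 34; LS_J = 34−2 = 32
LF_I = LS_J = 32; LS_I = 32−12 = 20
LF_H = LS_J = 32; LS_H = 32−7 = 25
LF_G = LS_J = 32; LS_G = 32−14 = 18
LF_F = LS_I = 20; LS_F = 20−5 = 15
LF_E = LS_I = 20; LS_E = 20−5 = 15
LF_D = LS_F = 15; LS_D = 15−6 = 9
LF_C = min(LS_G=18, LS_H=25) = 18; LS_C = 18−10 = 8
LF_B = min(LS_C=8, LS_D=9, LS_F=15, LS_H=25) = 8; LS_B = 8−8 = 0
LF_A = min(LS_C=8, LS_D=9, LS_E=15, LS_G=18) = 8; LS_A = 8−5 = 3
Slack_E = LS_E − ES_E = 15 − 5 = 10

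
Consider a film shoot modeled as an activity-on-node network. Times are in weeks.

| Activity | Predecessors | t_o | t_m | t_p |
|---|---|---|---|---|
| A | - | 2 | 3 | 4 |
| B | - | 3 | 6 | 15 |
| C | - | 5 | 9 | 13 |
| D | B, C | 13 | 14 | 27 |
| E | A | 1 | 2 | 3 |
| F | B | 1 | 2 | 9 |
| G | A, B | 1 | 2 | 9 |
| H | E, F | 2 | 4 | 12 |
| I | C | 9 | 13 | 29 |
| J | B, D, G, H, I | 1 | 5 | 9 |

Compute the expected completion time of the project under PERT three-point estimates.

30 weeks

te_A = (2 + 4·3 + 4)/6 = 18/6 = 3
te_B = (3 + 4·6 + 15)/6 = 42/6 = 7
te_C = (5 + 4·9 + 13)/6 = 54/6 = 9
te_D = (13 + 4·14 + 27)/6 = 96/6 = 16
te_E = (1 + 4·2 + 3)/6 = 12/6 = 2
te_F = (1 + 4·2 + 9)/6 = 18/6 = 3
te_G = (1 + 4·2 + 9)/6 = 18/6 = 3
te_H = (2 + 4·4 + 12)/6 = 30/6 = 5
te_I = (9 + 4·13 + 29)/6 = 90/6 = 15
te_J = (1 + 4·5 + 9)/6 = 30/6 = 5

Forward pass:
ES_A = 0; EF_A = 3
ES_B = 0; EF_B = 7
ES_C = 0; EF_C = 9
ES_D = max(EF_B=7, EF_C=9) = 9; EF_D = 9+16 = 25
ES_E = 3; EF_E = 3+2 = 5
ES_F = 7; EF_F = 7+3 = 10
ES_G = max(EF_A=3, EF_B=7) = 7; EF_G = 7+3 = 10
ES_H = max(EF_E=5, EF_F=10) = 10; EF_H = 10+5 = 15
ES_I = 9; EF_I = 9+15 = 24
ES_J = max(EF_B=7, EF_D=25, EF_G=10, EF_H=15, EF_I=24) = 25; EF_J = 25+5 = 30
Expected project duration μ = 30 weeks. Critical path: C → D → J.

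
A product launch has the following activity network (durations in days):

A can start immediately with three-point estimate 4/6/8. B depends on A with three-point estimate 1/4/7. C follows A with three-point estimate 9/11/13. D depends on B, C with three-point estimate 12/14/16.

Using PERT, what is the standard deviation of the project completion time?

te_A = (4 + 4·6 + 8)/6 = 36/6 = 6; σ²_A = ((8−4)/6)² = 0.444
te_B = (1 + 4·4 + 7)/6 = 24/6 = 4; σ²_B = ((7−1)/6)² = 1.000
te_C = (9 + 4·11 + 13)/6 = 66/6 = 11; σ²_C = ((13−9)/6)² = 0.444
te_D = (12 + 4·14 + 16)/6 = 84/6 = 14; σ²_D = ((16−12)/6)² = 0.444

Forward pass:
ES_A = 0; EF_A = 6
ES_B = 6; EF_B = 6+4 = 10
ES_C = 6; EF_C = 6+11 = 17
ES_D = max(EF_B=10, EF_C=17) = 17; EF_D = 17+14 = 31
Expected project duration μ = 31 days. Critical path: A → C → D.

Variance along critical path = 0.444 + 0.444 + 0.444 = 1.333
σ = √1.333 = 1.155 days

1.15 days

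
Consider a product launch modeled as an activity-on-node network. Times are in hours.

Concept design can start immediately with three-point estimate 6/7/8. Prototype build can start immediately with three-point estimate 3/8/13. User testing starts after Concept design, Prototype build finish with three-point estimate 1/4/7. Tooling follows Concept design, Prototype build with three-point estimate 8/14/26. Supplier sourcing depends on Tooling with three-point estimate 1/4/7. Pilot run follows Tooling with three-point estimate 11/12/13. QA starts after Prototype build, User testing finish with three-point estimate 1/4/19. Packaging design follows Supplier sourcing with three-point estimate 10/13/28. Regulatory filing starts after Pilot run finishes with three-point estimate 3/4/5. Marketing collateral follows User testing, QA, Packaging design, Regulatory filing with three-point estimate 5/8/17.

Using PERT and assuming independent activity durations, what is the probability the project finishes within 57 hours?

0.881

te_Concept design = (6 + 4·7 + 8)/6 = 42/6 = 7; σ²_Concept design = ((8−6)/6)² = 0.111
te_Prototype build = (3 + 4·8 + 13)/6 = 48/6 = 8; σ²_Prototype build = ((13−3)/6)² = 2.778
te_User testing = (1 + 4·4 + 7)/6 = 24/6 = 4; σ²_User testing = ((7−1)/6)² = 1.000
te_Tooling = (8 + 4·14 + 26)/6 = 90/6 = 15; σ²_Tooling = ((26−8)/6)² = 9.000
te_Supplier sourcing = (1 + 4·4 + 7)/6 = 24/6 = 4; σ²_Supplier sourcing = ((7−1)/6)² = 1.000
te_Pilot run = (11 + 4·12 + 13)/6 = 72/6 = 12; σ²_Pilot run = ((13−11)/6)² = 0.111
te_QA = (1 + 4·4 + 19)/6 = 36/6 = 6; σ²_QA = ((19−1)/6)² = 9.000
te_Packaging design = (10 + 4·13 + 28)/6 = 90/6 = 15; σ²_Packaging design = ((28−10)/6)² = 9.000
te_Regulatory filing = (3 + 4·4 + 5)/6 = 24/6 = 4; σ²_Regulatory filing = ((5−3)/6)² = 0.111
te_Marketing collateral = (5 + 4·8 + 17)/6 = 54/6 = 9; σ²_Marketing collateral = ((17−5)/6)² = 4.000

Forward pass:
ES_Concept design = 0; EF_Concept design = 7
ES_Prototype build = 0; EF_Prototype build = 8
ES_User testing = max(EF_Concept design=7, EF_Prototype build=8) = 8; EF_User testing = 8+4 = 12
ES_Tooling = max(EF_Concept design=7, EF_Prototype build=8) = 8; EF_Tooling = 8+15 = 23
ES_Supplier sourcing = 23; EF_Supplier sourcing = 23+4 = 27
ES_Pilot run = 23; EF_Pilot run = 23+12 = 35
ES_QA = max(EF_Prototype build=8, EF_User testing=12) = 12; EF_QA = 12+6 = 18
ES_Packaging design = 27; EF_Packaging design = 27+15 = 42
ES_Regulatory filing = 35; EF_Regulatory filing = 35+4 = 39
ES_Marketing collateral = max(EF_User testing=12, EF_QA=18, EF_Packaging design=42, EF_Regulatory filing=39) = 42; EF_Marketing collateral = 42+9 = 51
Expected project duration μ = 51 hours. Critical path: Prototype build → Tooling → Supplier sourcing → Packaging design → Marketing collateral.

Variance along critical path = 2.778 + 9.000 + 1.000 + 9.000 + 4.000 = 25.778; σ = √25.778 = 5.077 hours.
Z = (57 − 51) / 5.077 = 1.182
P(T ≤ 57) = Φ(1.182) ≈ 0.881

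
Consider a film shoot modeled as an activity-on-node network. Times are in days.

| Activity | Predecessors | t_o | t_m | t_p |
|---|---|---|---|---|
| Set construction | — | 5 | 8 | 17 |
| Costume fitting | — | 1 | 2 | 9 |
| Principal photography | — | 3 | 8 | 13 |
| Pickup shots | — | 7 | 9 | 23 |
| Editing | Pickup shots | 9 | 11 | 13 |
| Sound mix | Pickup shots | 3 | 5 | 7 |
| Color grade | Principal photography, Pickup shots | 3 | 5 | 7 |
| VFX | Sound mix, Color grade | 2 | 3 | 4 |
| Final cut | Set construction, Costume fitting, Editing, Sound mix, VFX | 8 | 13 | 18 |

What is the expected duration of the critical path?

35 days

te_Set construction = (5 + 4·8 + 17)/6 = 54/6 = 9
te_Costume fitting = (1 + 4·2 + 9)/6 = 18/6 = 3
te_Principal photography = (3 + 4·8 + 13)/6 = 48/6 = 8
te_Pickup shots = (7 + 4·9 + 23)/6 = 66/6 = 11
te_Editing = (9 + 4·11 + 13)/6 = 66/6 = 11
te_Sound mix = (3 + 4·5 + 7)/6 = 30/6 = 5
te_Color grade = (3 + 4·5 + 7)/6 = 30/6 = 5
te_VFX = (2 + 4·3 + 4)/6 = 18/6 = 3
te_Final cut = (8 + 4·13 + 18)/6 = 78/6 = 13

Forward pass:
ES_Set construction = 0; EF_Set construction = 9
ES_Costume fitting = 0; EF_Costume fitting = 3
ES_Principal photography = 0; EF_Principal photography = 8
ES_Pickup shots = 0; EF_Pickup shots = 11
ES_Editing = 11; EF_Editing = 11+11 = 22
ES_Sound mix = 11; EF_Sound mix = 11+5 = 16
ES_Color grade = max(EF_Principal photography=8, EF_Pickup shots=11) = 11; EF_Color grade = 11+5 = 16
ES_VFX = max(EF_Sound mix=16, EF_Color grade=16) = 16; EF_VFX = 16+3 = 19
ES_Final cut = max(EF_Set construction=9, EF_Costume fitting=3, EF_Editing=22, EF_Sound mix=16, EF_VFX=19) = 22; EF_Final cut = 22+13 = 35
Expected project duration μ = 35 days. Critical path: Pickup shots → Editing → Final cut.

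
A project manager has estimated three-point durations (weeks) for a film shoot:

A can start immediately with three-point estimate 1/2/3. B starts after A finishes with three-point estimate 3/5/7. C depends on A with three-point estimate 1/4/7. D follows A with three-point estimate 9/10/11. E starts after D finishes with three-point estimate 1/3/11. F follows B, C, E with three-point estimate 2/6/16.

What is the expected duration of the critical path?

te_A = (1 + 4·2 + 3)/6 = 12/6 = 2
te_B = (3 + 4·5 + 7)/6 = 30/6 = 5
te_C = (1 + 4·4 + 7)/6 = 24/6 = 4
te_D = (9 + 4·10 + 11)/6 = 60/6 = 10
te_E = (1 + 4·3 + 11)/6 = 24/6 = 4
te_F = (2 + 4·6 + 16)/6 = 42/6 = 7

Forward pass:
ES_A = 0; EF_A = 2
ES_B = 2; EF_B = 2+5 = 7
ES_C = 2; EF_C = 2+4 = 6
ES_D = 2; EF_D = 2+10 = 12
ES_E = 12; EF_E = 12+4 = 16
ES_F = max(EF_B=7, EF_C=6, EF_E=16) = 16; EF_F = 16+7 = 23
Expected project duration μ = 23 weeks. Critical path: A → D → E → F.

23 weeks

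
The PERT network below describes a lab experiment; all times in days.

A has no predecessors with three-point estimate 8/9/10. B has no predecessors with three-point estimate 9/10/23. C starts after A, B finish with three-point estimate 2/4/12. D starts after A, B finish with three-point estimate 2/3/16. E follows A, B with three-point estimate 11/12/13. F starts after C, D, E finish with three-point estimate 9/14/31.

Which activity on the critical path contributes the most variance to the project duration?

F

te_A = (8 + 4·9 + 10)/6 = 54/6 = 9; σ²_A = ((10−8)/6)² = 0.111
te_B = (9 + 4·10 + 23)/6 = 72/6 = 12; σ²_B = ((23−9)/6)² = 5.444
te_C = (2 + 4·4 + 12)/6 = 30/6 = 5; σ²_C = ((12−2)/6)² = 2.778
te_D = (2 + 4·3 + 16)/6 = 30/6 = 5; σ²_D = ((16−2)/6)² = 5.444
te_E = (11 + 4·12 + 13)/6 = 72/6 = 12; σ²_E = ((13−11)/6)² = 0.111
te_F = (9 + 4·14 + 31)/6 = 96/6 = 16; σ²_F = ((31−9)/6)² = 13.444

Forward pass:
ES_A = 0; EF_A = 9
ES_B = 0; EF_B = 12
ES_C = max(EF_A=9, EF_B=12) = 12; EF_C = 12+5 = 17
ES_D = max(EF_A=9, EF_B=12) = 12; EF_D = 12+5 = 17
ES_E = max(EF_A=9, EF_B=12) = 12; EF_E = 12+12 = 24
ES_F = max(EF_C=17, EF_D=17, EF_E=24) = 24; EF_F = 24+16 = 40
Expected project duration μ = 40 days. Critical path: B → E → F.

Variances on critical path: σ²_B=5.444, σ²_E=0.111, σ²_F=13.444.
Largest is σ²_F = 13.444.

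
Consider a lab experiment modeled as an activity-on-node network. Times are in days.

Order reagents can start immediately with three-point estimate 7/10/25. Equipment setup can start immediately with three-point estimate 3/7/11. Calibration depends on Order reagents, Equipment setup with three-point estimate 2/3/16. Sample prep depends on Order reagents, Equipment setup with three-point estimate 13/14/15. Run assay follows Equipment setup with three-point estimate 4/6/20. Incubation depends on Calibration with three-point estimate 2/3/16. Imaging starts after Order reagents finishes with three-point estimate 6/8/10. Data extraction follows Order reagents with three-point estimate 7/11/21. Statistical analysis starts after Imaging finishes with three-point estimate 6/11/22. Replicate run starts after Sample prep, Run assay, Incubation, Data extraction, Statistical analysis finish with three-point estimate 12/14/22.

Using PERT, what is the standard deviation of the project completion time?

4.40 days

te_Order reagents = (7 + 4·10 + 25)/6 = 72/6 = 12; σ²_Order reagents = ((25−7)/6)² = 9.000
te_Equipment setup = (3 + 4·7 + 11)/6 = 42/6 = 7; σ²_Equipment setup = ((11−3)/6)² = 1.778
te_Calibration = (2 + 4·3 + 16)/6 = 30/6 = 5; σ²_Calibration = ((16−2)/6)² = 5.444
te_Sample prep = (13 + 4·14 + 15)/6 = 84/6 = 14; σ²_Sample prep = ((15−13)/6)² = 0.111
te_Run assay = (4 + 4·6 + 20)/6 = 48/6 = 8; σ²_Run assay = ((20−4)/6)² = 7.111
te_Incubation = (2 + 4·3 + 16)/6 = 30/6 = 5; σ²_Incubation = ((16−2)/6)² = 5.444
te_Imaging = (6 + 4·8 + 10)/6 = 48/6 = 8; σ²_Imaging = ((10−6)/6)² = 0.444
te_Data extraction = (7 + 4·11 + 21)/6 = 72/6 = 12; σ²_Data extraction = ((21−7)/6)² = 5.444
te_Statistical analysis = (6 + 4·11 + 22)/6 = 72/6 = 12; σ²_Statistical analysis = ((22−6)/6)² = 7.111
te_Replicate run = (12 + 4·14 + 22)/6 = 90/6 = 15; σ²_Replicate run = ((22−12)/6)² = 2.778

Forward pass:
ES_Order reagents = 0; EF_Order reagents = 12
ES_Equipment setup = 0; EF_Equipment setup = 7
ES_Calibration = max(EF_Order reagents=12, EF_Equipment setup=7) = 12; EF_Calibration = 12+5 = 17
ES_Sample prep = max(EF_Order reagents=12, EF_Equipment setup=7) = 12; EF_Sample prep = 12+14 = 26
ES_Run assay = 7; EF_Run assay = 7+8 = 15
ES_Incubation = 17; EF_Incubation = 17+5 = 22
ES_Imaging = 12; EF_Imaging = 12+8 = 20
ES_Data extraction = 12; EF_Data extraction = 12+12 = 24
ES_Statistical analysis = 20; EF_Statistical analysis = 20+12 = 32
ES_Replicate run = max(EF_Sample prep=26, EF_Run assay=15, EF_Incubation=22, EF_Data extraction=24, EF_Statistical analysis=32) = 32; EF_Replicate run = 32+15 = 47
Expected project duration μ = 47 days. Critical path: Order reagents → Imaging → Statistical analysis → Replicate run.

Variance along critical path = 9.000 + 0.444 + 7.111 + 2.778 = 19.333
σ = √19.333 = 4.397 days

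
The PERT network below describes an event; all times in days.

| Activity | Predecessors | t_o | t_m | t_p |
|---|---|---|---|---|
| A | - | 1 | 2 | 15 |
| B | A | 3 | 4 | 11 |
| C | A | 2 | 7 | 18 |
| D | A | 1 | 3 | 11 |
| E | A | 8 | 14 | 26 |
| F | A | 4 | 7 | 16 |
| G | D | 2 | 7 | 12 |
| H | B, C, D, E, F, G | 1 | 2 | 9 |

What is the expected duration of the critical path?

22 days

te_A = (1 + 4·2 + 15)/6 = 24/6 = 4
te_B = (3 + 4·4 + 11)/6 = 30/6 = 5
te_C = (2 + 4·7 + 18)/6 = 48/6 = 8
te_D = (1 + 4·3 + 11)/6 = 24/6 = 4
te_E = (8 + 4·14 + 26)/6 = 90/6 = 15
te_F = (4 + 4·7 + 16)/6 = 48/6 = 8
te_G = (2 + 4·7 + 12)/6 = 42/6 = 7
te_H = (1 + 4·2 + 9)/6 = 18/6 = 3

Forward pass:
ES_A = 0; EF_A = 4
ES_B = 4; EF_B = 4+5 = 9
ES_C = 4; EF_C = 4+8 = 12
ES_D = 4; EF_D = 4+4 = 8
ES_E = 4; EF_E = 4+15 = 19
ES_F = 4; EF_F = 4+8 = 12
ES_G = 8; EF_G = 8+7 = 15
ES_H = max(EF_B=9, EF_C=12, EF_D=8, EF_E=19, EF_F=12, EF_G=15) = 19; EF_H = 19+3 = 22
Expected project duration μ = 22 days. Critical path: A → E → H.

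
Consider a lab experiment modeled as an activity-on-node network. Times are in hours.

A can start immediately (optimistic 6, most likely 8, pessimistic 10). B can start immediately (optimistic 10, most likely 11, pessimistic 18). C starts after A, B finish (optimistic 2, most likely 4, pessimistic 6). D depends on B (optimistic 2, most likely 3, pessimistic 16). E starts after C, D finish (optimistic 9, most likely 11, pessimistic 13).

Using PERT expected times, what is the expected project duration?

te_A = (6 + 4·8 + 10)/6 = 48/6 = 8
te_B = (10 + 4·11 + 18)/6 = 72/6 = 12
te_C = (2 + 4·4 + 6)/6 = 24/6 = 4
te_D = (2 + 4·3 + 16)/6 = 30/6 = 5
te_E = (9 + 4·11 + 13)/6 = 66/6 = 11

Forward pass:
ES_A = 0; EF_A = 8
ES_B = 0; EF_B = 12
ES_C = max(EF_A=8, EF_B=12) = 12; EF_C = 12+4 = 16
ES_D = 12; EF_D = 12+5 = 17
ES_E = max(EF_C=16, EF_D=17) = 17; EF_E = 17+11 = 28
Expected project duration μ = 28 hours. Critical path: B → D → E.

28 hours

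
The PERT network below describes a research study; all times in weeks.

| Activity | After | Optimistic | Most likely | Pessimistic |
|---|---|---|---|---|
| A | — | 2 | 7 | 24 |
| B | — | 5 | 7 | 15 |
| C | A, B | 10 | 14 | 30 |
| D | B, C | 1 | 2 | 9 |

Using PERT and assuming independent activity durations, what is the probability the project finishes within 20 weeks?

0.060

te_A = (2 + 4·7 + 24)/6 = 54/6 = 9; σ²_A = ((24−2)/6)² = 13.444
te_B = (5 + 4·7 + 15)/6 = 48/6 = 8; σ²_B = ((15−5)/6)² = 2.778
te_C = (10 + 4·14 + 30)/6 = 96/6 = 16; σ²_C = ((30−10)/6)² = 11.111
te_D = (1 + 4·2 + 9)/6 = 18/6 = 3; σ²_D = ((9−1)/6)² = 1.778

Forward pass:
ES_A = 0; EF_A = 9
ES_B = 0; EF_B = 8
ES_C = max(EF_A=9, EF_B=8) = 9; EF_C = 9+16 = 25
ES_D = max(EF_B=8, EF_C=25) = 25; EF_D = 25+3 = 28
Expected project duration μ = 28 weeks. Critical path: A → C → D.

Variance along critical path = 13.444 + 11.111 + 1.778 = 26.333; σ = √26.333 = 5.132 weeks.
Z = (20 − 28) / 5.132 = -1.559
P(T ≤ 20) = Φ(-1.559) ≈ 0.060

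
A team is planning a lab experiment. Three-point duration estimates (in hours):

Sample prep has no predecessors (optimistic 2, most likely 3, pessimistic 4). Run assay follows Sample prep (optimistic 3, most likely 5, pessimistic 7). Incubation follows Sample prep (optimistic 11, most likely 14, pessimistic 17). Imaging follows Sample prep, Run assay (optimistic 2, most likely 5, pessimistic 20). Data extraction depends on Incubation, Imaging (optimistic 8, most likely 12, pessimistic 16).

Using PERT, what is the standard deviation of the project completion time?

1.70 hours

te_Sample prep = (2 + 4·3 + 4)/6 = 18/6 = 3; σ²_Sample prep = ((4−2)/6)² = 0.111
te_Run assay = (3 + 4·5 + 7)/6 = 30/6 = 5; σ²_Run assay = ((7−3)/6)² = 0.444
te_Incubation = (11 + 4·14 + 17)/6 = 84/6 = 14; σ²_Incubation = ((17−11)/6)² = 1.000
te_Imaging = (2 + 4·5 + 20)/6 = 42/6 = 7; σ²_Imaging = ((20−2)/6)² = 9.000
te_Data extraction = (8 + 4·12 + 16)/6 = 72/6 = 12; σ²_Data extraction = ((16−8)/6)² = 1.778

Forward pass:
ES_Sample prep = 0; EF_Sample prep = 3
ES_Run assay = 3; EF_Run assay = 3+5 = 8
ES_Incubation = 3; EF_Incubation = 3+14 = 17
ES_Imaging = max(EF_Sample prep=3, EF_Run assay=8) = 8; EF_Imaging = 8+7 = 15
ES_Data extraction = max(EF_Incubation=17, EF_Imaging=15) = 17; EF_Data extraction = 17+12 = 29
Expected project duration μ = 29 hours. Critical path: Sample prep → Incubation → Data extraction.

Variance along critical path = 0.111 + 1.000 + 1.778 = 2.889
σ = √2.889 = 1.700 hours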